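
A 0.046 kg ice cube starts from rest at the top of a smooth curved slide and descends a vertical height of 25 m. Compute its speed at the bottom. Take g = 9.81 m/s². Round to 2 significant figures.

By conservation of mechanical energy, mgh = ½mv²
v = √(2gh) = √(2 × 9.81 × 25) = √490.50 = 22.15 m/s

v = 22 m/s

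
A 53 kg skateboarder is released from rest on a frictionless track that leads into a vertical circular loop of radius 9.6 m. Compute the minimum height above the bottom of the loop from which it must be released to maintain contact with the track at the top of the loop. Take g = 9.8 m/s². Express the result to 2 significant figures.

At the top, for minimum speed gravity alone supplies the centripetal force: mg = mv_top²/r ⇒ v_top² = gr = 94.08 m²/s²
Energy conservation from release height h to the top (height 2r): mgh = ½mv_top² + mg(2r)
h = v_top²/(2g) + 2r = r/2 + 2r = 5r/2 = 24.00 m

h = 24 m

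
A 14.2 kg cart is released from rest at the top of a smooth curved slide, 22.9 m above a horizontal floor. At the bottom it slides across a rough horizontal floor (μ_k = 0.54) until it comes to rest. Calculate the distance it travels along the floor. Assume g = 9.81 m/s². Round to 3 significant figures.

d = 42.4 m

Energy bookkeeping (friction removes W_f = μ_k N d):
At rest all PE has been dissipated by friction: mgh = μ_k m g d
d = h/μ_k = 22.9/0.54 = 42.41 m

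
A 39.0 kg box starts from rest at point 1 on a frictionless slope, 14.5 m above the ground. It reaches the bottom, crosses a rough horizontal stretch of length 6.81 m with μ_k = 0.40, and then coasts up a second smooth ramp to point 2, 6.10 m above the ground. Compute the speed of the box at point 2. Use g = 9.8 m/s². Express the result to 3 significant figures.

v = 10.5 m/s

Energy at 1: mgh₁ = (39.0)(9.8)(14.5) = 5541.9 J
Friction loss: W_f = μ_k mg d = 1041 J
At 2: ½mv² + mgh₂ = mgh₁ − W_f
½mv² = 5541.9 − 1041 − 2331.4 = 2169.4 J
v = √(2 × 2169.4/39.0) = 10.55 m/s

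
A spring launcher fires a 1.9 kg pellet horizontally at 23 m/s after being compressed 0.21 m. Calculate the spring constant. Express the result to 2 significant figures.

Energy stored in the spring equals the launch KE: ½kx² = ½mv²
k = mv²/x² = (1.9)(23)²/(0.21)² = 22791 N/m

k = 23000 N/m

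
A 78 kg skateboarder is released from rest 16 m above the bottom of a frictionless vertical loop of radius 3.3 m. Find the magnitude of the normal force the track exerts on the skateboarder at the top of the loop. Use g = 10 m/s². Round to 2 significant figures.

Energy from release to top (height 2r): mgh = ½mv_top² + mg(2r)
v_top² = 2g(h − 2r) = 2(10)(16 − 6.600) = 188.00 m²/s²
At the top, both N and weight point toward the centre: N + mg = mv_top²/r
N = m(v_top²/r − g) = 78(188.00/3.3 − 10) = 3664 N

N = 3700 N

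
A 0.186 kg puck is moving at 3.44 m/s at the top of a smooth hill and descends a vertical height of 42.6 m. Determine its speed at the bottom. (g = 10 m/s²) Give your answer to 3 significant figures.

v = 29.4 m/s

By conservation of mechanical energy, ½mv₀² + mgh = ½mv²
The mass cancels from both sides.
v² = v₀² + 2gh = (3.44)² + 2(10)(42.6) = 863.83
v = √863.83 = 29.39 m/s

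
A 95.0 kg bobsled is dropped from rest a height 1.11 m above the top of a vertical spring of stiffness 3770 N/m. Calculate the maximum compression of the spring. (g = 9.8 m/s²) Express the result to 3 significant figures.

x = 1.03 m

Measuring PE from the top of the relaxed spring, at max compression the bobsled has dropped H + x with zero KE, so:
mg(H + x) = ½kx²
½(3770)x² − (95.0)(9.8)x − (95.0)(9.8)(1.11) = 0
1885x² − 931.0x − 1033 = 0
x = [931.0 + √(866761 + 7.7919e+06)]/(2 × 1885) = 1.027 m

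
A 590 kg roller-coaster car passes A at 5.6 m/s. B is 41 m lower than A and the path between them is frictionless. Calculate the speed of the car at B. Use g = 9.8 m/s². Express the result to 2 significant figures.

By conservation of mechanical energy, ½mv₀² + mgh = ½mv²
The mass cancels from both sides.
v² = v₀² + 2gh = (5.6)² + 2(9.8)(41) = 834.96
v = √834.96 = 28.90 m/s

v = 29 m/s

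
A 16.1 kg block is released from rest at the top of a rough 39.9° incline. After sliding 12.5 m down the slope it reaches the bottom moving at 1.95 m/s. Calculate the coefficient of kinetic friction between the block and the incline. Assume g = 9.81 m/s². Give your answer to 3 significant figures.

mgh = ½mv² + μ_k (mg cosθ) L, with h = L sinθ
mgL sinθ = 1266.4 J; ½mv² = 30.610 J
W_f = 1266.4 − 30.610 = 1236 J
μ_k = W_f/(mg cosθ · L) = 1236/(121.2 × 12.5) = 0.8159

μ_k = 0.816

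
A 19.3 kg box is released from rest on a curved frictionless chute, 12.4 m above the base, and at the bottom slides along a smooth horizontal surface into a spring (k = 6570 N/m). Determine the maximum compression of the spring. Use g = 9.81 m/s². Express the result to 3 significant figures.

Gravitational PE at the top equals spring PE at max compression: mgh = ½kx²
x = √(2mgh/k) = √(2 × 19.3 × 9.81 × 12.4 / 6570) = 0.8454 m

x = 0.845 m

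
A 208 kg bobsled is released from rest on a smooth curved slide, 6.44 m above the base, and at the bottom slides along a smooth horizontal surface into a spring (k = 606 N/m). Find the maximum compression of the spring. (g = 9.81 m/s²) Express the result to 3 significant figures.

Gravitational PE at the top equals spring PE at max compression: mgh = ½kx²
x = √(2mgh/k) = √(2 × 208 × 9.81 × 6.44 / 606) = 6.585 m

x = 6.59 m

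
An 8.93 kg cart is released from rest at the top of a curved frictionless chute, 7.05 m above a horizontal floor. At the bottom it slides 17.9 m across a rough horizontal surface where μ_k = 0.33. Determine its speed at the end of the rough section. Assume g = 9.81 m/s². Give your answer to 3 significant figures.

Energy bookkeeping (friction removes W_f = μ_k N d):
mgh = ½mv² + μ_k m g d
W_f = μ_k mg d = (0.33)(8.93)(9.81)(17.9) = 517.5 J
½mv² = mgh − W_f = 617.60 − 517.5 = 100.13 J
v = √(2 × 100.13/8.93) = 4.736 m/s

v = 4.74 m/s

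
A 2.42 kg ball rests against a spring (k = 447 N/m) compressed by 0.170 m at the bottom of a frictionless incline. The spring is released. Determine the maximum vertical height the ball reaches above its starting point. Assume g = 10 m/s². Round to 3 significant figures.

Energy conservation from release to the highest point: ½kx² = mgh
h = kx²/(2mg) = (447)(0.170)²/(2 × 2.42 × 10) = 0.2669 m

h = 0.267 m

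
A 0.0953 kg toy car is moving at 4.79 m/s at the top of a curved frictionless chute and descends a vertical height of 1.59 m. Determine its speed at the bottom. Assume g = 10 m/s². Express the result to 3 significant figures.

v = 7.40 m/s

Energy conservation between the two points: ½mv₀² + mgh = ½mv²
The mass cancels from both sides.
v² = v₀² + 2gh = (4.79)² + 2(10)(1.59) = 54.744
v = √54.744 = 7.399 m/s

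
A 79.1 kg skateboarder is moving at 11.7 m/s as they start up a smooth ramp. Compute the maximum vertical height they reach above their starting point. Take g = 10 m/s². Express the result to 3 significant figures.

Setting KE at the bottom equal to PE gained: ½mv² = mgh
h = v²/(2g) = 11.7²/(2 × 10) = 6.844 m

h = 6.84 m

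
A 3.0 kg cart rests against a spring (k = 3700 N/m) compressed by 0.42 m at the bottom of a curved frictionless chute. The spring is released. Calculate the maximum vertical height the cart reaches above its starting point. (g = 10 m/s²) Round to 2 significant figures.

At maximum height the cart is at rest, so ½kx² = mgh
h = kx²/(2mg) = (3700)(0.42)²/(2 × 3.0 × 10) = 10.88 m

h = 11 m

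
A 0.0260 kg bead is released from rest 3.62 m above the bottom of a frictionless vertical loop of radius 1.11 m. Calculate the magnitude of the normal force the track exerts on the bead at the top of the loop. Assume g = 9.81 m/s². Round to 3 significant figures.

Energy from release to top (height 2r): mgh = ½mv_top² + mg(2r)
v_top² = 2g(h − 2r) = 2(9.81)(3.62 − 2.220) = 27.468 m²/s²
At the top, both N and weight point toward the centre: N + mg = mv_top²/r
N = m(v_top²/r − g) = 0.0260(27.468/1.11 − 9.81) = 0.3883 N

N = 0.388 N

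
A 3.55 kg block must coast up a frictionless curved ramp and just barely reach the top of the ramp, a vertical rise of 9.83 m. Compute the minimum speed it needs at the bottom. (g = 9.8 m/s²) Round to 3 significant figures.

v = 13.9 m/s

At the top it is momentarily at rest, so all KE converts to PE: ½mv² = mgh
v = √(2gh) = √(2 × 9.8 × 9.83) = 13.88 m/s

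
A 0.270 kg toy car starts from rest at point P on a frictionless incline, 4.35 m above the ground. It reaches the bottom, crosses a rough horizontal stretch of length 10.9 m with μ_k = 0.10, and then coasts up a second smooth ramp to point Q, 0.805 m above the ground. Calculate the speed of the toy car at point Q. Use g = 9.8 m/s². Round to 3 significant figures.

v = 6.94 m/s

Energy at P: mgh₁ = (0.270)(9.8)(4.35) = 11.510 J
Friction loss: W_f = μ_k mg d = 2.884 J
At Q: ½mv² + mgh₂ = mgh₁ − W_f
½mv² = 11.510 − 2.884 − 2.1300 = 6.4959 J
v = √(2 × 6.4959/0.270) = 6.937 m/s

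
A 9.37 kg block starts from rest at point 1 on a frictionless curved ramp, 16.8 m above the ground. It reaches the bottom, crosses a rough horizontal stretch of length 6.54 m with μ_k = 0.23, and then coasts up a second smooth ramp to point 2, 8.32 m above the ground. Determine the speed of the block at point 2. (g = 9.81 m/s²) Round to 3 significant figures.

Energy at 1: mgh₁ = (9.37)(9.81)(16.8) = 1544.3 J
Friction loss: W_f = μ_k mg d = 138.3 J
At 2: ½mv² + mgh₂ = mgh₁ − W_f
½mv² = 1544.3 − 138.3 − 764.77 = 641.21 J
v = √(2 × 641.21/9.37) = 11.70 m/s

v = 11.7 m/s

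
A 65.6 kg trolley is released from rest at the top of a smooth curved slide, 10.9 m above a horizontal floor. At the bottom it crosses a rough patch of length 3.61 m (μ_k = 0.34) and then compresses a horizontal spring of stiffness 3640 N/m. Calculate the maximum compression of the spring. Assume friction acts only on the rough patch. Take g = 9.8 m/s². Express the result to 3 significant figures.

Initial energy: E₁ = mgh = (65.6)(9.8)(10.9) = 7007.4 J
Friction removes W_f = μ_k mg d = (0.34)(65.6)(9.8)(3.61) = 789.1 J
Energy reaching the spring: E = 7007.4 − 789.1 = 6218.3 J
At max compression ½kx² = E ⇒ x = √(2E/k) = √(2 × 6218.3/3640) = 1.848 m

x = 1.85 m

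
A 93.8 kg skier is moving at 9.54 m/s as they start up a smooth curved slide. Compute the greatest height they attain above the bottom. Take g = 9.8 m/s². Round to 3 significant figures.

By energy conservation, ½mv² = mgh
h = v²/(2g) = 9.54²/(2 × 9.8) = 4.643 m

h = 4.64 m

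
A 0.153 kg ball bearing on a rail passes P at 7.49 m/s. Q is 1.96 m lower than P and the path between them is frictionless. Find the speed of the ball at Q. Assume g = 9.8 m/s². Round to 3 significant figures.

v = 9.72 m/s

Mechanical energy is conserved (no friction): ½mv₀² + mgh = ½mv²
The mass cancels from both sides.
v² = v₀² + 2gh = (7.49)² + 2(9.8)(1.96) = 94.516
v = √94.516 = 9.722 m/s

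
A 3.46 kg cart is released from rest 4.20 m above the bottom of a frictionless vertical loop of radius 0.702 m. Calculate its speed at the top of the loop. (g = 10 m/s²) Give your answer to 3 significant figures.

v = 7.48 m/s

Energy conservation: mgh = ½mv_top² + mg(2r)
v_top² = 2g(h − 2r) = 2(10)(4.20 − 1.404) = 55.92
v_top = 7.478 m/s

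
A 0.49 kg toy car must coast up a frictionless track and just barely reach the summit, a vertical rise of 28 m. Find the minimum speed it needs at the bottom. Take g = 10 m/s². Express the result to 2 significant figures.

At the top it is momentarily at rest, so all KE converts to PE: ½mv² = mgh
v = √(2gh) = √(2 × 10 × 28) = 23.66 m/s

v = 24 m/s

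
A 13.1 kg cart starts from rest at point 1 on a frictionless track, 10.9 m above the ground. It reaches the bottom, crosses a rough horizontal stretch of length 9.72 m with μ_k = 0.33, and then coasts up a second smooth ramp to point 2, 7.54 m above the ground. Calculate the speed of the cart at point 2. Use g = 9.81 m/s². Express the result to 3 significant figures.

v = 1.73 m/s

Energy at 1: mgh₁ = (13.1)(9.81)(10.9) = 1400.8 J
Friction loss: W_f = μ_k mg d = 412.2 J
At 2: ½mv² + mgh₂ = mgh₁ − W_f
½mv² = 1400.8 − 412.2 − 968.97 = 19.585 J
v = √(2 × 19.585/13.1) = 1.729 m/s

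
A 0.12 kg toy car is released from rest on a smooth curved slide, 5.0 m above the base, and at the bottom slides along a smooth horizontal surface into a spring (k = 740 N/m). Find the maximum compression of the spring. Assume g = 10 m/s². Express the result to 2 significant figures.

Energy conservation (no friction) from release to max compression: mgh = ½kx²
x = √(2mgh/k) = √(2 × 0.12 × 10 × 5.0 / 740) = 0.1273 m

x = 0.13 m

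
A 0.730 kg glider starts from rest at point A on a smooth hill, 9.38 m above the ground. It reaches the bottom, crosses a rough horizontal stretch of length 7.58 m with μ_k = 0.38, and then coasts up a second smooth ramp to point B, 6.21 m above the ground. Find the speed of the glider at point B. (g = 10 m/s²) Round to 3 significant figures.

v = 2.41 m/s

Energy at A: mgh₁ = (0.730)(10)(9.38) = 68.474 J
Friction loss: W_f = μ_k mg d = 21.03 J
At B: ½mv² + mgh₂ = mgh₁ − W_f
½mv² = 68.474 − 21.03 − 45.333 = 2.1141 J
v = √(2 × 2.1141/0.730) = 2.407 m/s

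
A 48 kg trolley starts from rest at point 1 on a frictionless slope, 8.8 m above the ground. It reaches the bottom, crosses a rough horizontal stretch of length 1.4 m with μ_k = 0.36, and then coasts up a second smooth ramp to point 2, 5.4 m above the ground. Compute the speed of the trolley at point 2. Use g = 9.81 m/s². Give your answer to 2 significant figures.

Energy at 1: mgh₁ = (48)(9.81)(8.8) = 4143.7 J
Friction loss: W_f = μ_k mg d = 237.3 J
At 2: ½mv² + mgh₂ = mgh₁ − W_f
½mv² = 4143.7 − 237.3 − 2542.8 = 1363.7 J
v = √(2 × 1363.7/48) = 7.538 m/s

v = 7.5 m/s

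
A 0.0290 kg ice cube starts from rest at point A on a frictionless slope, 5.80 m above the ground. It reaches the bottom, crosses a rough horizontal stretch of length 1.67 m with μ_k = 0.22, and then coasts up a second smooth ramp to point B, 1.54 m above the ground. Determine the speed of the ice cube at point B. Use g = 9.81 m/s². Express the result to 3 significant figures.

v = 8.74 m/s

Energy at A: mgh₁ = (0.0290)(9.81)(5.80) = 1.6500 J
Friction loss: W_f = μ_k mg d = 0.1045 J
At B: ½mv² + mgh₂ = mgh₁ − W_f
½mv² = 1.6500 − 0.1045 − 0.43811 = 1.1074 J
v = √(2 × 1.1074/0.0290) = 8.739 m/s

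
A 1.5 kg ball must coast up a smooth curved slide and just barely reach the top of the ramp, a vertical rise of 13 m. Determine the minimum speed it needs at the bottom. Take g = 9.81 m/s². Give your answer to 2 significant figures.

At the top it is momentarily at rest, so all KE converts to PE: ½mv² = mgh
v = √(2gh) = √(2 × 9.81 × 13) = 15.97 m/s

v = 16 m/s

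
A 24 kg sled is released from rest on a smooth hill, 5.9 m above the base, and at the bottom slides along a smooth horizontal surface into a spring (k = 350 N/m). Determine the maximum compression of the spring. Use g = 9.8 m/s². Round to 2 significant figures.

Energy conservation (no friction) from release to max compression: mgh = ½kx²
x = √(2mgh/k) = √(2 × 24 × 9.8 × 5.9 / 350) = 2.816 m

x = 2.8 m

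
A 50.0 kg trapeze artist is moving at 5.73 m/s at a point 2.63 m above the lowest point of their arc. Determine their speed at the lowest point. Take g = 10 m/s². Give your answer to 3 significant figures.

v = 9.24 m/s

Mechanical energy is conserved (no friction): ½mv₀² + mgh = ½mv²
The mass cancels from both sides.
v² = v₀² + 2gh = (5.73)² + 2(10)(2.63) = 85.433
v = √85.433 = 9.243 m/s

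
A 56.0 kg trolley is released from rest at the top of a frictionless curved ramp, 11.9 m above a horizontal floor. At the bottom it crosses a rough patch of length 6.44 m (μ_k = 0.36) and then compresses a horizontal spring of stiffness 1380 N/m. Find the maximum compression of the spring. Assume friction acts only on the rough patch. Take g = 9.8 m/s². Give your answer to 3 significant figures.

Initial energy: E₁ = mgh = (56.0)(9.8)(11.9) = 6530.7 J
Friction removes W_f = μ_k mg d = (0.36)(56.0)(9.8)(6.44) = 1272 J
Energy reaching the spring: E = 6530.7 − 1272 = 5258.4 J
At max compression ½kx² = E ⇒ x = √(2E/k) = √(2 × 5258.4/1380) = 2.761 m

x = 2.76 m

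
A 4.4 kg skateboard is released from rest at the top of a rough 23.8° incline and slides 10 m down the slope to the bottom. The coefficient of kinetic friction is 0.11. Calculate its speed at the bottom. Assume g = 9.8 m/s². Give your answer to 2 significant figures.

v = 7.7 m/s

Work–energy: mg(L sinθ) − μ_k(mg cosθ)L = ½mv²
mgh = mgL sinθ = (4.4)(9.8)(10)sin23.8° = 174.01 J
W_f = μ_k mg cosθ · L = (0.11)(4.4)(9.8)cos23.8°·10 = 43.40 J
½mv² = 174.01 − 43.40 = 130.61 J
v = √(2 × 130.61/4.4) = 7.705 m/s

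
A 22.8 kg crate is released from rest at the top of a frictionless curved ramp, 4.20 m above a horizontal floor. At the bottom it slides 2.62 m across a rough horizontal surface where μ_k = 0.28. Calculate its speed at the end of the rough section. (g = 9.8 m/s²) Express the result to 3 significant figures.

v = 8.24 m/s

Energy bookkeeping (friction removes W_f = μ_k N d):
mgh = ½mv² + μ_k m g d
W_f = μ_k mg d = (0.28)(22.8)(9.8)(2.62) = 163.9 J
½mv² = mgh − W_f = 938.45 − 163.9 = 774.53 J
v = √(2 × 774.53/22.8) = 8.243 m/s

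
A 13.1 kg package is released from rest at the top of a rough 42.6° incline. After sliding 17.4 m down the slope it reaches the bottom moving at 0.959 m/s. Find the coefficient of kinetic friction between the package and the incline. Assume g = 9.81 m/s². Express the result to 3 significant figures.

mgh = ½mv² + μ_k (mg cosθ) L, with h = L sinθ
mgL sinθ = 1513.6 J; ½mv² = 6.0239 J
W_f = 1513.6 − 6.0239 = 1508 J
μ_k = W_f/(mg cosθ · L) = 1508/(94.60 × 17.4) = 0.9159

μ_k = 0.916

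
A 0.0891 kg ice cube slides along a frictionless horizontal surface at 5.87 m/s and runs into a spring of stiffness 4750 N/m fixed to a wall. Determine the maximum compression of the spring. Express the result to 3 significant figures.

Conservation of energy between contact and max compression: ½mv² = ½kx²
x = v√(m/k) = 5.87 × √(0.0891/4750) = 0.02542 m

x = 0.0254 m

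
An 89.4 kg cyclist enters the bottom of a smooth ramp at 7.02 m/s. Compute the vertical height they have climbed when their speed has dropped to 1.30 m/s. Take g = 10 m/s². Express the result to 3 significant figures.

h = 2.38 m

Energy balance between the two points: ½mv₁² = ½mv₂² + mgh
h = (v₁² − v₂²)/(2g) = (7.02² − 1.30²)/(2 × 10) = 2.380 m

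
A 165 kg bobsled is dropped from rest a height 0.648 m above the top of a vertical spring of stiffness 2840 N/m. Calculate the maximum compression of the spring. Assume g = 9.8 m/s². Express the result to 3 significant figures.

Let x be the compression. The total drop is H + x, and the bobsled is instantaneously at rest at max compression, so energy conservation gives:
mg(H + x) = ½kx²
½(2840)x² − (165)(9.8)x − (165)(9.8)(0.648) = 0
1420x² − 1617x − 1048 = 0
x = [1617 + √(2.615e+06 + 5.9516e+06)]/(2 × 1420) = 1.600 m

x = 1.60 m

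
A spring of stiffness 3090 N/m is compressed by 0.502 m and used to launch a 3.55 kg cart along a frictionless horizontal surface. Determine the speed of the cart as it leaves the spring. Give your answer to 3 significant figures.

Conservation of energy: ½kx² = ½mv²
v = x√(k/m) = 0.502 × √(3090/3.55) = 14.81 m/s

v = 14.8 m/s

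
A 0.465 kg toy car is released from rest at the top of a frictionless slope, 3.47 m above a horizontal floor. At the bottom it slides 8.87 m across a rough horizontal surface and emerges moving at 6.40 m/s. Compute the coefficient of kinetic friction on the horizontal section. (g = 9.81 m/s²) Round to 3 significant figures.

μ_k = 0.156

Energy at the top = energy at the end + work done against friction:
mgh = ½mv² + μ_k m g d
mgh = 15.829 J; ½mv² = 9.5232 J
W_f = 15.829 − 9.5232 = 6.306 J
μ_k = W_f/(mg·d) = 6.306/(4.562 × 8.87) = 0.1558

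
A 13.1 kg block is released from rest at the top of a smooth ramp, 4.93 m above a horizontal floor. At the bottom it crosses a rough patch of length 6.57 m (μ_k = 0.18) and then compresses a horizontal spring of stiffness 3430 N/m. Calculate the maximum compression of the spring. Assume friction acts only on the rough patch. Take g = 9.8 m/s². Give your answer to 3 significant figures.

Initial energy: E₁ = mgh = (13.1)(9.8)(4.93) = 632.91 J
Friction removes W_f = μ_k mg d = (0.18)(13.1)(9.8)(6.57) = 151.8 J
Energy reaching the spring: E = 632.91 − 151.8 = 481.09 J
At max compression ½kx² = E ⇒ x = √(2E/k) = √(2 × 481.09/3430) = 0.5296 m

x = 0.530 m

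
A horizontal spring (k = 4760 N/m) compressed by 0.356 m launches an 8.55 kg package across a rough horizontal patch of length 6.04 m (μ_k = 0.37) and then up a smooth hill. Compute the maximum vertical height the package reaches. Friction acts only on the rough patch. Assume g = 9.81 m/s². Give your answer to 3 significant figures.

h = 1.36 m

Spring energy: E₀ = ½kx² = ½(4760)(0.356)² = 301.63 J
Friction: W_f = μ_k mg d = (0.37)(8.55)(9.81)(6.04) = 187.4 J
Energy at base of ramp: E = 301.63 − 187.4 = 114.19 J
At max height all remaining energy is PE: mgh = E ⇒ h = E/(mg) = 114.19/(8.55 × 9.81) = 1.361 m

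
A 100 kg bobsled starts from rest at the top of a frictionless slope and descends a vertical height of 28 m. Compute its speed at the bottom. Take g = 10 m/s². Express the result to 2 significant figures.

Energy conservation between the two points: mgh = ½mv²
The mass cancels from both sides.
v = √(2gh) = √(2 × 10 × 28) = √560.00 = 23.66 m/s

v = 24 m/s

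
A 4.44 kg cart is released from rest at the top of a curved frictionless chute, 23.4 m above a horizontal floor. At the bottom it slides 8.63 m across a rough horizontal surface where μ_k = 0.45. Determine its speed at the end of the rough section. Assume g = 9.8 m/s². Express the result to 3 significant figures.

v = 19.6 m/s

Energy bookkeeping (friction removes W_f = μ_k N d):
mgh = ½mv² + μ_k m g d
W_f = μ_k mg d = (0.45)(4.44)(9.8)(8.63) = 169.0 J
½mv² = mgh − W_f = 1018.2 − 169.0 = 849.20 J
v = √(2 × 849.20/4.44) = 19.56 m/s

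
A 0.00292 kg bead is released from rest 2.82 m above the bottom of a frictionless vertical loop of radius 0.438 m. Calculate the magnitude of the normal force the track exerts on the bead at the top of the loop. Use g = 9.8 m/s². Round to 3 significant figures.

N = 0.225 N

Energy from release to top (height 2r): mgh = ½mv_top² + mg(2r)
v_top² = 2g(h − 2r) = 2(9.8)(2.82 − 0.8760) = 38.102 m²/s²
At the top, both N and weight point toward the centre: N + mg = mv_top²/r
N = m(v_top²/r − g) = 0.00292(38.102/0.438 − 9.8) = 0.2254 N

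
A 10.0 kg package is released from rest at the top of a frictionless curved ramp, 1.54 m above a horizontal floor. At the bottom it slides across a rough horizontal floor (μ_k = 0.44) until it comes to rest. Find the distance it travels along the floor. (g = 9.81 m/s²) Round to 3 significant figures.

Applying the work–energy principle:
At rest all PE has been dissipated by friction: mgh = μ_k m g d
d = h/μ_k = 1.54/0.44 = 3.500 m

d = 3.50 m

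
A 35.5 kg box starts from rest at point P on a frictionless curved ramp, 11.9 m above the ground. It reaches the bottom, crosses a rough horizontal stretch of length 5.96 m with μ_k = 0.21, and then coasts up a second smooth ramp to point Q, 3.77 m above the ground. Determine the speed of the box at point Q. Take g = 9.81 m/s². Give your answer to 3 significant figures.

v = 11.6 m/s

Energy at P: mgh₁ = (35.5)(9.81)(11.9) = 4144.2 J
Friction loss: W_f = μ_k mg d = 435.9 J
At Q: ½mv² + mgh₂ = mgh₁ − W_f
½mv² = 4144.2 − 435.9 − 1312.9 = 2395.4 J
v = √(2 × 2395.4/35.5) = 11.62 m/s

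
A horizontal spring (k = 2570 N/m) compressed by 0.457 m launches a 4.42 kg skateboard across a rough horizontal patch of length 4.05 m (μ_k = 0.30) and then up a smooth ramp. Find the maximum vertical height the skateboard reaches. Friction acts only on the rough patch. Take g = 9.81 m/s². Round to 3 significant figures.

Spring energy: E₀ = ½kx² = ½(2570)(0.457)² = 268.37 J
Friction: W_f = μ_k mg d = (0.30)(4.42)(9.81)(4.05) = 52.68 J
Energy at base of ramp: E = 268.37 − 52.68 = 215.69 J
At max height all remaining energy is PE: mgh = E ⇒ h = E/(mg) = 215.69/(4.42 × 9.81) = 4.974 m

h = 4.97 m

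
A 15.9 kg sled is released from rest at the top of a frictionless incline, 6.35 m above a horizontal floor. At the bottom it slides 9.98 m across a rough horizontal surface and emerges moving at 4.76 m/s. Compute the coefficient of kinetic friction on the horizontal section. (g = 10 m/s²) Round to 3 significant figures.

Energy bookkeeping (friction removes W_f = μ_k N d):
mgh = ½mv² + μ_k m g d
mgh = 1009.6 J; ½mv² = 180.13 J
W_f = 1009.6 − 180.13 = 829.5 J
μ_k = W_f/(mg·d) = 829.5/(159.0 × 9.98) = 0.5228

μ_k = 0.523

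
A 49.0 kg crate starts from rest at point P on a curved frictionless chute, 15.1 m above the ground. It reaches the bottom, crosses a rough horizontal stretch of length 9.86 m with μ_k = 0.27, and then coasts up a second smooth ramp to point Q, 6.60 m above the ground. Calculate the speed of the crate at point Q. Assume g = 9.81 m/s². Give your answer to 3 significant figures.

v = 10.7 m/s

Energy at P: mgh₁ = (49.0)(9.81)(15.1) = 7258.4 J
Friction loss: W_f = μ_k mg d = 1280 J
At Q: ½mv² + mgh₂ = mgh₁ − W_f
½mv² = 7258.4 − 1280 − 3172.6 = 2806.2 J
v = √(2 × 2806.2/49.0) = 10.70 m/s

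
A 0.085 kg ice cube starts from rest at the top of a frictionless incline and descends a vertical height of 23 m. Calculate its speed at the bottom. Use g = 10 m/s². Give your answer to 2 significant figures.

Equating total energy at the two states: mgh = ½mv²
v = √(2gh) = √(2 × 10 × 23) = √460.00 = 21.45 m/s

v = 21 m/s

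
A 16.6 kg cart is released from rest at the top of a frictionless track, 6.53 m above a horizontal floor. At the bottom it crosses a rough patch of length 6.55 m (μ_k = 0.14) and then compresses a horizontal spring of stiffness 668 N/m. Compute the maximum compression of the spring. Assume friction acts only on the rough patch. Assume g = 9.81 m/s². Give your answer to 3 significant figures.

x = 1.65 m

Initial energy: E₁ = mgh = (16.6)(9.81)(6.53) = 1063.4 J
Friction removes W_f = μ_k mg d = (0.14)(16.6)(9.81)(6.55) = 149.3 J
Energy reaching the spring: E = 1063.4 − 149.3 = 914.05 J
At max compression ½kx² = E ⇒ x = √(2E/k) = √(2 × 914.05/668) = 1.654 m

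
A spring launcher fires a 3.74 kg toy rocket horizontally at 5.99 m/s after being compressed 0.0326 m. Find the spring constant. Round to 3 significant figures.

k = 126000 N/m

Energy stored in the spring equals the launch KE: ½kx² = ½mv²
k = mv²/x² = (3.74)(5.99)²/(0.0326)² = 126267 N/m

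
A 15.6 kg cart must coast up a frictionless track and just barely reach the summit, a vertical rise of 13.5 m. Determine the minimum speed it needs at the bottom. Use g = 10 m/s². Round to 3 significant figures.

v = 16.4 m/s

At the top it is momentarily at rest, so all KE converts to PE: ½mv² = mgh
v = √(2gh) = √(2 × 10 × 13.5) = 16.43 m/s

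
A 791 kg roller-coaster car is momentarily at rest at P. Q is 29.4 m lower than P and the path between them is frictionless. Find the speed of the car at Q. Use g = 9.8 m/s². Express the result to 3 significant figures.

Mechanical energy is conserved (no friction): mgh = ½mv²
v = √(2gh) = √(2 × 9.8 × 29.4) = √576.24 = 24.00 m/s

v = 24.0 m/s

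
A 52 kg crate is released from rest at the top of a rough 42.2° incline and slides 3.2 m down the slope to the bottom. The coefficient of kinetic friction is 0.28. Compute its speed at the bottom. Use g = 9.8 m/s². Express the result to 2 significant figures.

Energy: mgh = ½mv² + W_f, with h = L sinθ and W_f = μ_k (mg cosθ) L
mgh = mgL sinθ = (52)(9.8)(3.2)sin42.2° = 1095.4 J
W_f = μ_k mg cosθ · L = (0.28)(52)(9.8)cos42.2°·3.2 = 338.3 J
½mv² = 1095.4 − 338.3 = 757.14 J
v = √(2 × 757.14/52) = 5.396 m/s

v = 5.4 m/s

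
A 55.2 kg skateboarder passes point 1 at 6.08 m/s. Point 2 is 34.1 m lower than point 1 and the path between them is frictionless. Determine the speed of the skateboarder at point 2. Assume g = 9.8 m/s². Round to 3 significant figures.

Equating total energy at the two states: ½mv₀² + mgh = ½mv²
v² = v₀² + 2gh = (6.08)² + 2(9.8)(34.1) = 705.33
v = √705.33 = 26.56 m/s

v = 26.6 m/s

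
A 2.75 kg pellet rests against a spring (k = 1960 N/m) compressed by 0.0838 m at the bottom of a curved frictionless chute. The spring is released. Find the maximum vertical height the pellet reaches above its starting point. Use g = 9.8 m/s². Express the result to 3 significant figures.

h = 0.255 m

At maximum height the pellet is at rest, so ½kx² = mgh
h = kx²/(2mg) = (1960)(0.0838)²/(2 × 2.75 × 9.8) = 0.2554 m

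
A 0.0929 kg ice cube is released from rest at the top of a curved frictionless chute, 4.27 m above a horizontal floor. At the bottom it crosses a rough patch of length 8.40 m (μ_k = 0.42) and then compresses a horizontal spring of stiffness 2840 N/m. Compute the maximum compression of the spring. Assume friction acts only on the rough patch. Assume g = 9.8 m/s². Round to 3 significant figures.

x = 0.0218 m

Initial energy: E₁ = mgh = (0.0929)(9.8)(4.27) = 3.8875 J
Friction removes W_f = μ_k mg d = (0.42)(0.0929)(9.8)(8.40) = 3.212 J
Energy reaching the spring: E = 3.8875 − 3.212 = 0.67553 J
At max compression ½kx² = E ⇒ x = √(2E/k) = √(2 × 0.67553/2840) = 0.02181 m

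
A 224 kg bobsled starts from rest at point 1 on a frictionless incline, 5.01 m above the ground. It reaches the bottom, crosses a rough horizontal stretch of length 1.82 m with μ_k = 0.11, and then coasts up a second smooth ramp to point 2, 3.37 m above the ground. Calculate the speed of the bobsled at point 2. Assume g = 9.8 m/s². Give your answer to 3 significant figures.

Energy at 1: mgh₁ = (224)(9.8)(5.01) = 10998 J
Friction loss: W_f = μ_k mg d = 439.5 J
At 2: ½mv² + mgh₂ = mgh₁ − W_f
½mv² = 10998 − 439.5 − 7397.8 = 3160.6 J
v = √(2 × 3160.6/224) = 5.312 m/s

v = 5.31 m/s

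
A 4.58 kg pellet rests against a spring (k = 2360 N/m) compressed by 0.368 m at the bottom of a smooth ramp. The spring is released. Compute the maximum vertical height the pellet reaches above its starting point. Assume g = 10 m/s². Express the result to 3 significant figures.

h = 3.49 m

At maximum height the pellet is at rest, so ½kx² = mgh
h = kx²/(2mg) = (2360)(0.368)²/(2 × 4.58 × 10) = 3.489 m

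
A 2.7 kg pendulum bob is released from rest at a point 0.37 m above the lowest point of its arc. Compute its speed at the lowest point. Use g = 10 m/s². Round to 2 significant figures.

Mechanical energy is conserved (no friction): mgh = ½mv²
v = √(2gh) = √(2 × 10 × 0.37) = √7.4000 = 2.720 m/s

v = 2.7 m/s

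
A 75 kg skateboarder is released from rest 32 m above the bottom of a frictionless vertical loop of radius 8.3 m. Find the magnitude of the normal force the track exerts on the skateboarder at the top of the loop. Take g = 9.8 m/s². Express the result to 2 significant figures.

Energy from release to top (height 2r): mgh = ½mv_top² + mg(2r)
v_top² = 2g(h − 2r) = 2(9.8)(32 − 16.60) = 301.84 m²/s²
At the top, both N and weight point toward the centre: N + mg = mv_top²/r
N = m(v_top²/r − g) = 75(301.84/8.3 − 9.8) = 1992 N

N = 2000 N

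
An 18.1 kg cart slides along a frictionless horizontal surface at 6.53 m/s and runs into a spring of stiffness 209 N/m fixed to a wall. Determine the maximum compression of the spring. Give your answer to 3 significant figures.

At max compression the cart is momentarily at rest: ½mv² = ½kx²
x = v√(m/k) = 6.53 × √(18.1/209) = 1.922 m

x = 1.92 m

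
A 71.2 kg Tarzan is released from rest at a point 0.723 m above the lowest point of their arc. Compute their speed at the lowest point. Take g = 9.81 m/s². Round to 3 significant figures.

v = 3.77 m/s

By conservation of mechanical energy, mgh = ½mv²
v = √(2gh) = √(2 × 9.81 × 0.723) = √14.185 = 3.766 m/s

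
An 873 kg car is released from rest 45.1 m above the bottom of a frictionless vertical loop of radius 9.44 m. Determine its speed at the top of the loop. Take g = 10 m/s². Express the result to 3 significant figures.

Energy conservation: mgh = ½mv_top² + mg(2r)
v_top² = 2g(h − 2r) = 2(10)(45.1 − 18.88) = 524.4
v_top = 22.90 m/s

v = 22.9 m/s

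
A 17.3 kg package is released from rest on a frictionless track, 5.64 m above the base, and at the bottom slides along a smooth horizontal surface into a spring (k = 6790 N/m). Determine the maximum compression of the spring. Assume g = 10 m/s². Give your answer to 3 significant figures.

x = 0.536 m

At max compression the package is momentarily at rest: mgh = ½kx²
x = √(2mgh/k) = √(2 × 17.3 × 10 × 5.64 / 6790) = 0.5361 m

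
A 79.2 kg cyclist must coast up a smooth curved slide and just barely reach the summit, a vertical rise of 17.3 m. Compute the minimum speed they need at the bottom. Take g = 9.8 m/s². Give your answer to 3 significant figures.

v = 18.4 m/s

At the top they are momentarily at rest, so all KE converts to PE: ½mv² = mgh
v = √(2gh) = √(2 × 9.8 × 17.3) = 18.41 m/s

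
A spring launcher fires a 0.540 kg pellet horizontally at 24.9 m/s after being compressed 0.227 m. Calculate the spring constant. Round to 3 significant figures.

Energy stored in the spring equals the launch KE: ½kx² = ½mv²
k = mv²/x² = (0.540)(24.9)²/(0.227)² = 6497 N/m

k = 6500 N/m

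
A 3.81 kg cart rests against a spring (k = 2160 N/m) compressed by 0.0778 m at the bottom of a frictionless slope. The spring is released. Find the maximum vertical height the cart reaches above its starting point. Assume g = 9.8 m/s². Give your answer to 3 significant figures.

All spring PE becomes gravitational PE at the highest point: ½kx² = mgh
h = kx²/(2mg) = (2160)(0.0778)²/(2 × 3.81 × 9.8) = 0.1751 m

h = 0.175 m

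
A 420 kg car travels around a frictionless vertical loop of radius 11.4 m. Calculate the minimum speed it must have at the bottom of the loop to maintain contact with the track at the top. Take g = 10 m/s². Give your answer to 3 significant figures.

v = 23.9 m/s

At the top: mg = mv_top²/r ⇒ v_top² = gr = 114.0 m²/s²
Energy from bottom to top (height 2r): ½mv_bot² = ½mv_top² + mg(2r)
v_bot² = gr + 4gr = 5gr = 570.0
v_bot = √(5gr) = 23.87 m/s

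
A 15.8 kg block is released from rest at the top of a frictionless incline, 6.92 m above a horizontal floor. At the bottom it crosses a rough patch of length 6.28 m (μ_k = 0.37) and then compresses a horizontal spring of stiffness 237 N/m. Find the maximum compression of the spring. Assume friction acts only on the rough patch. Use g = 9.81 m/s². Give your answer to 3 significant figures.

Initial energy: E₁ = mgh = (15.8)(9.81)(6.92) = 1072.6 J
Friction removes W_f = μ_k mg d = (0.37)(15.8)(9.81)(6.28) = 360.2 J
Energy reaching the spring: E = 1072.6 − 360.2 = 712.43 J
At max compression ½kx² = E ⇒ x = √(2E/k) = √(2 × 712.43/237) = 2.452 m

x = 2.45 m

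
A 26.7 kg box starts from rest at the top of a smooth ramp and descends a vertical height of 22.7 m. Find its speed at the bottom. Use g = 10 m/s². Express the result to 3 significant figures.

v = 21.3 m/s

Mechanical energy is conserved (no friction): mgh = ½mv²
v = √(2gh) = √(2 × 10 × 22.7) = √454.00 = 21.31 m/s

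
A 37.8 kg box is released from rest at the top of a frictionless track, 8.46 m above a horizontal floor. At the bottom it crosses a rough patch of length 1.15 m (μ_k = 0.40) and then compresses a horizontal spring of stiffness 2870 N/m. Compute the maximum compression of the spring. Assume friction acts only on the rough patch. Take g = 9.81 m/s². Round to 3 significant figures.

Initial energy: E₁ = mgh = (37.8)(9.81)(8.46) = 3137.1 J
Friction removes W_f = μ_k mg d = (0.40)(37.8)(9.81)(1.15) = 170.6 J
Energy reaching the spring: E = 3137.1 − 170.6 = 2966.5 J
At max compression ½kx² = E ⇒ x = √(2E/k) = √(2 × 2966.5/2870) = 1.438 m

x = 1.44 m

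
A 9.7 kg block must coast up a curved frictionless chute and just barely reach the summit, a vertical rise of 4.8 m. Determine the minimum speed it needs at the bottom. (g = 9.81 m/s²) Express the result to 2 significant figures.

v = 9.7 m/s

At the top it is momentarily at rest, so all KE converts to PE: ½mv² = mgh
v = √(2gh) = √(2 × 9.81 × 4.8) = 9.704 m/s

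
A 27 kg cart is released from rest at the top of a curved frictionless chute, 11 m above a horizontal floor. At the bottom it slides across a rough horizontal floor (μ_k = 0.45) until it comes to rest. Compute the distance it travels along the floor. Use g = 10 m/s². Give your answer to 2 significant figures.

d = 24 m

Energy at the top = energy at the end + work done against friction:
At rest all PE has been dissipated by friction: mgh = μ_k m g d
d = h/μ_k = 11/0.45 = 24.44 m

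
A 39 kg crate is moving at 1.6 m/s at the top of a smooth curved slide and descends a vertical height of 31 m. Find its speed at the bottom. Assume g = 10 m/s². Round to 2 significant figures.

Equating total energy at the two states: ½mv₀² + mgh = ½mv²
v² = v₀² + 2gh = (1.6)² + 2(10)(31) = 622.56
v = √622.56 = 24.95 m/s

v = 25 m/s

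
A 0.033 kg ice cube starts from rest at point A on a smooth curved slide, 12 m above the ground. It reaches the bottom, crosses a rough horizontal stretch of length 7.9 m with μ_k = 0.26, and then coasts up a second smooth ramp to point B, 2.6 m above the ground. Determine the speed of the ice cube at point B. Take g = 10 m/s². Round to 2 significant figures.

Energy at A: mgh₁ = (0.033)(10)(12) = 3.9600 J
Friction loss: W_f = μ_k mg d = 0.6778 J
At B: ½mv² + mgh₂ = mgh₁ − W_f
½mv² = 3.9600 − 0.6778 − 0.85800 = 2.4242 J
v = √(2 × 2.4242/0.033) = 12.12 m/s

v = 12 m/s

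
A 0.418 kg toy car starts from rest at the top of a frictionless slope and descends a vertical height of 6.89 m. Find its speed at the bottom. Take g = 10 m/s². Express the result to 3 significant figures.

By conservation of mechanical energy, mgh = ½mv²
v = √(2gh) = √(2 × 10 × 6.89) = √137.80 = 11.74 m/s

v = 11.7 m/s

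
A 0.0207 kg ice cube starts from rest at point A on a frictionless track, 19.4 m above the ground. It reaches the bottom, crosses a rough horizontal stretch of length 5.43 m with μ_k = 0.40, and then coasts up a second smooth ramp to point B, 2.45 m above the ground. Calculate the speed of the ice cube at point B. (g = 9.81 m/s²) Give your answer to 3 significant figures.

Energy at A: mgh₁ = (0.0207)(9.81)(19.4) = 3.9395 J
Friction loss: W_f = μ_k mg d = 0.4411 J
At B: ½mv² + mgh₂ = mgh₁ − W_f
½mv² = 3.9395 − 0.4411 − 0.49751 = 3.0009 J
v = √(2 × 3.0009/0.0207) = 17.03 m/s

v = 17.0 m/s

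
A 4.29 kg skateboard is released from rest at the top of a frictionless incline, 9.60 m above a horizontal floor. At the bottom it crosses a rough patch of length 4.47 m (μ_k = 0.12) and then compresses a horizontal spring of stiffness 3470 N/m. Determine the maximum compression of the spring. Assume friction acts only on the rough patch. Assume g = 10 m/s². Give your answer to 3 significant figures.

Initial energy: E₁ = mgh = (4.29)(10)(9.60) = 411.84 J
Friction removes W_f = μ_k mg d = (0.12)(4.29)(10)(4.47) = 23.01 J
Energy reaching the spring: E = 411.84 − 23.01 = 388.83 J
At max compression ½kx² = E ⇒ x = √(2E/k) = √(2 × 388.83/3470) = 0.4734 m

x = 0.473 m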